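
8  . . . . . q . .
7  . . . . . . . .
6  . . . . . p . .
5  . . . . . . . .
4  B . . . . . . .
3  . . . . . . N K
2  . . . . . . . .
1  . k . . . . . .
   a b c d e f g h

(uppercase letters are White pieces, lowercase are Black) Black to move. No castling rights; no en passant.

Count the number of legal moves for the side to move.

20

Black to move; king on b1.
In check: no.
Legal moves: Qh8+, Qg8, Qe8, Qd8, Qc8+, Qb8, Qa8, Qg7, Qf7, Qe7, Qh6+, Qd6, Qc5, Qb4, Qa3, Kb2, Ka2, Kc1, Ka1, f5.
Count: 20.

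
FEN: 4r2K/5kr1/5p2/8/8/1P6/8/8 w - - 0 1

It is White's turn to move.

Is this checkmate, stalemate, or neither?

checkmate

White to move; white king on h8.
In check: yes, from the black rook on e8.
King squares — g7: attacked by Kf7; h7: attacked by Rg7; g8: attacked by Kf7.
Legal moves for White: none.
In check with no legal moves → checkmate.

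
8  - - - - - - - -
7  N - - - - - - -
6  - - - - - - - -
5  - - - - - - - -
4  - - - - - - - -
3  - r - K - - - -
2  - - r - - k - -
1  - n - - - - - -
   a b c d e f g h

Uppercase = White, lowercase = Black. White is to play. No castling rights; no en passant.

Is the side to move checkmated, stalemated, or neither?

White to move; white king on d3.
In check: yes, from the black rook on b3.
Legal moves for White: Ke4, Kd4, Kxc2.
White is in check but has 3 legal moves → neither.

neither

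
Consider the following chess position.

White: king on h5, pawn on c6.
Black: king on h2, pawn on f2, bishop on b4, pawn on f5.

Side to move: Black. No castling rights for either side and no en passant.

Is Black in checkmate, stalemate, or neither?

neither

Black to move; black king on h2.
In check: no.
Legal moves for Black include: Bf8, Be7, Bd6, Bc5, Ba5, Bc3, Ba3, Bd2, Be1, Kh3, Kg3, Kg2, Kh1, Kg1, f4, f1=Q, f1=R, f1=B, ... (list truncated; more exist).
Black has legal moves and is not in check → neither.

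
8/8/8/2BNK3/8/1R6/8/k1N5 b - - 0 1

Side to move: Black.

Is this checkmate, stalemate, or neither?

stalemate

Black to move; black king on a1.
In check: no.
King squares — b1: attacked by Rb3; a2: attacked by Nc1; b2: attacked by Rb3.
Legal moves for Black: none.
Not in check and no legal moves → stalemate.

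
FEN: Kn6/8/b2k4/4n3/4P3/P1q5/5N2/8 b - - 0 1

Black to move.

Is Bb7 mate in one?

no

After Bb7: white king on a8; in check: yes, from the black bishop on b7.
White has 3 legal replies: Kxb8, Kxb7, Ka7.
In check but a legal move exists → not checkmate.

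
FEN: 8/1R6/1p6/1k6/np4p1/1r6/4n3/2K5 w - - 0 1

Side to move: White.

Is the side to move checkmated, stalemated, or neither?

White to move; white king on c1.
In check: yes, from the black knight on e2.
Legal moves for White: Kd2, Kc2, Kd1.
White is in check but has 3 legal moves → neither.

neither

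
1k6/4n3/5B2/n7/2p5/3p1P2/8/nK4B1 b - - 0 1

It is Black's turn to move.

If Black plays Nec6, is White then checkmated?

After Nec6: white king on b1; in check: no.
White is not in check, so this cannot be checkmate.

no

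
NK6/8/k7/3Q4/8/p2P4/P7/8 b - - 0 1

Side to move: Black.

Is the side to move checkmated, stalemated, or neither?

stalemate

Black to move; black king on a6.
In check: no.
King squares — a5: attacked by Qd5; b5: attacked by Qd5; b6: attacked by Na8; a7: attacked by Kb8; b7: attacked by Qd5.
Legal moves for Black: none.
Not in check and no legal moves → stalemate.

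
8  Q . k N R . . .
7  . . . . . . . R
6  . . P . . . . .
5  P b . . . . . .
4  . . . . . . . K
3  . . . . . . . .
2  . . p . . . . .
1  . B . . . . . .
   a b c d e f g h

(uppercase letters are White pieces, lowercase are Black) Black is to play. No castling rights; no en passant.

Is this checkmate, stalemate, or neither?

Black to move; black king on c8.
In check: yes, from the white queen on a8.
King squares — b7: attacked by Pc6; c7: attacked by Rh7; d7: attacked by Pc6; b8: attacked by Qa8; d8: attacked by Qa8.
Legal moves for Black: none.
In check with no legal moves → checkmate.

checkmate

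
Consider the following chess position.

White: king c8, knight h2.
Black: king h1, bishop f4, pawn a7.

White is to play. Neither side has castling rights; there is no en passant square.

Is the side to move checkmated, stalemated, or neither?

neither

White to move; white king on c8.
In check: no.
Legal moves for White: Kd8, Kd7, Kb7, Ng4, Nf3, Nf1.
White has 6 legal moves and is not in check → neither.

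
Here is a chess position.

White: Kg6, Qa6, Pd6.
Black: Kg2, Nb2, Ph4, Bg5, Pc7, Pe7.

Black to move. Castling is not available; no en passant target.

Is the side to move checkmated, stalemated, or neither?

Black to move; black king on g2.
In check: no.
Legal moves for Black include: Bh6, Bf6, Bf4, Be3, Bd2, Bc1, Kh3, Kg3, Kf3, Kh2, Kf2, Kh1, Kg1, Nc4, Na4, Nd3, Nd1, exd6, ... (list truncated; more exist).
Black has legal moves and is not in check → neither.

neither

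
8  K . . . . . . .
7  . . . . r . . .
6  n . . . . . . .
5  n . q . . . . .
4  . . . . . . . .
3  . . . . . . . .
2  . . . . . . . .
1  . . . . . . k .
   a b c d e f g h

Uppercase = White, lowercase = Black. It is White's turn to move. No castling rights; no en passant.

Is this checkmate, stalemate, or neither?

stalemate

White to move; white king on a8.
In check: no.
King squares — a7: attacked by Qc5; b7: attacked by Na5; b8: attacked by Na6.
Legal moves for White: none.
Not in check and no legal moves → stalemate.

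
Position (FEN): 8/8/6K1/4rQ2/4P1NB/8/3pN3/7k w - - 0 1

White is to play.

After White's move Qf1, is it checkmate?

After Qf1: black king on h1; in check: yes, from the white queen on f1.
King squares — g1: attacked by Qf1; g2: attacked by Qf1; h2: attacked by Ng4.
Black has no legal moves → checkmate.

yes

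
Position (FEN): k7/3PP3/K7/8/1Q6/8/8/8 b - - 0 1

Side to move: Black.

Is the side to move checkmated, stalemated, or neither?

Black to move; black king on a8.
In check: no.
King squares — a7: attacked by Ka6; b7: attacked by Qb4; b8: attacked by Qb4.
Legal moves for Black: none.
Not in check and no legal moves → stalemate.

stalemate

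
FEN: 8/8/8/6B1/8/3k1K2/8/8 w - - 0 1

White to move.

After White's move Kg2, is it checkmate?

no

After Kg2: black king on d3; in check: no.
Black is not in check, so this cannot be checkmate.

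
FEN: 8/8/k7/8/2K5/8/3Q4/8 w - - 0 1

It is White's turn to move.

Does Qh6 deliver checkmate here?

no

After Qh6: black king on a6; in check: yes, from the white queen on h6.
Black has 3 legal replies: Kb7, Ka7, Ka5.
In check but a legal move exists → not checkmate.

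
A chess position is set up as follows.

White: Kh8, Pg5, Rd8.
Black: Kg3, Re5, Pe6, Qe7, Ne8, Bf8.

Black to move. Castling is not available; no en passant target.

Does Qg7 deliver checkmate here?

After Qg7: white king on h8; in check: yes, from the black queen on g7.
King squares — g7: attacked by Ne8; h7: attacked by Qg7; g8: attacked by Qg7.
White has no legal moves → checkmate.

yes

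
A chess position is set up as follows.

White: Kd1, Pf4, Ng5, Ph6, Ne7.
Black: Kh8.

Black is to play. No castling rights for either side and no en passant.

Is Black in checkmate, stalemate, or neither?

stalemate

Black to move; black king on h8.
In check: no.
King squares — g7: attacked by Ph6; h7: attacked by Ng5; g8: attacked by Ne7.
Legal moves for Black: none.
Not in check and no legal moves → stalemate.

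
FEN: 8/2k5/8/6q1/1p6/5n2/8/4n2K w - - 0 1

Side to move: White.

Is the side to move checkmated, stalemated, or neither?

White to move; white king on h1.
In check: no.
King squares — g1: attacked by Nf3; g2: attacked by Ne1; h2: attacked by Nf3.
Legal moves for White: none.
Not in check and no legal moves → stalemate.

stalemate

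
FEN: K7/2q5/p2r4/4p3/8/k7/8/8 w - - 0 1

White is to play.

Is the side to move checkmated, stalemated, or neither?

White to move; white king on a8.
In check: no.
King squares — a7: attacked by Qc7; b7: attacked by Qc7; b8: attacked by Qc7.
Legal moves for White: none.
Not in check and no legal moves → stalemate.

stalemate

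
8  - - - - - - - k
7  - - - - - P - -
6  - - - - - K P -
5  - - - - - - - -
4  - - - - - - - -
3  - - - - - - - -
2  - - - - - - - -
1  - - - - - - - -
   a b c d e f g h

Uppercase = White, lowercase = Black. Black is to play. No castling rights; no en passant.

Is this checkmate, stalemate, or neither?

stalemate

Black to move; black king on h8.
In check: no.
King squares — g7: attacked by Kf6; h7: attacked by Pg6; g8: attacked by Pf7.
Legal moves for Black: none.
Not in check and no legal moves → stalemate.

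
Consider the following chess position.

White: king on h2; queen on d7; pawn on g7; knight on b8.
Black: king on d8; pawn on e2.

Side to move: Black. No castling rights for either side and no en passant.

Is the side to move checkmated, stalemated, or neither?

Black to move; black king on d8.
In check: yes, from the white queen on d7.
King squares — c7: attacked by Qd7; d7: attacked by Nb8; e7: attacked by Qd7; c8: attacked by Qd7; e8: attacked by Qd7.
Legal moves for Black: none.
In check with no legal moves → checkmate.

checkmate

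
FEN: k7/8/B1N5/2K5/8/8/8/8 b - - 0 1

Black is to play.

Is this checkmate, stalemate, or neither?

stalemate

Black to move; black king on a8.
In check: no.
King squares — a7: attacked by Nc6; b7: attacked by Ba6; b8: attacked by Nc6.
Legal moves for Black: none.
Not in check and no legal moves → stalemate.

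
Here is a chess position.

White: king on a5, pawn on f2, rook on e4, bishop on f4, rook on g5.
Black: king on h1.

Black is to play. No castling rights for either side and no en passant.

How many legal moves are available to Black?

0

Black to move; king on h1.
In check: no.
Legal moves: none.
Count: 0.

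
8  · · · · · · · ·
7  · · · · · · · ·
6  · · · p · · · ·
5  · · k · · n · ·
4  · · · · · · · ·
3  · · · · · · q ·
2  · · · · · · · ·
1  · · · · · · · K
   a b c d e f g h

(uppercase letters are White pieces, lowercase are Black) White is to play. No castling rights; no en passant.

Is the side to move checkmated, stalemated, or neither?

White to move; white king on h1.
In check: no.
King squares — g1: attacked by Qg3; g2: attacked by Qg3; h2: attacked by Qg3.
Legal moves for White: none.
Not in check and no legal moves → stalemate.

stalemate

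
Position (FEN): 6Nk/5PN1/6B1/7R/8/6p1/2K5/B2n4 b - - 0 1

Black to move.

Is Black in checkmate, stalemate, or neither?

Black to move; black king on h8.
In check: yes, from the white rook on h5.
King squares — g7: attacked by Ba1; h7: attacked by Rh5; g8: attacked by Pf7.
Legal moves for Black: none.
In check with no legal moves → checkmate.

checkmate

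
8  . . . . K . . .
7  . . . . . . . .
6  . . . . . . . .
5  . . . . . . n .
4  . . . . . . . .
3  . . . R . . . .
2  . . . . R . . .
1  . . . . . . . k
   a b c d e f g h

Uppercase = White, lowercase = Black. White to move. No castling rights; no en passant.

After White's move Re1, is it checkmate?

no

After Re1: black king on h1; in check: yes, from the white rook on e1.
Black has 2 legal replies: Kh2, Kg2.
In check but a legal move exists → not checkmate.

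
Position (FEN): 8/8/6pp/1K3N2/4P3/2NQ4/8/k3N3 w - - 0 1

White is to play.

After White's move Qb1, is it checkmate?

yes

After Qb1: black king on a1; in check: yes, from the white queen on b1.
King squares — b1: attacked by Nc3; a2: attacked by Qb1; b2: attacked by Qb1.
Black has no legal moves → checkmate.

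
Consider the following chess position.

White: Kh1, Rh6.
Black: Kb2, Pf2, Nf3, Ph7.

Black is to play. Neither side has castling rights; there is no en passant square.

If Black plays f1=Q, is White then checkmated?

yes

After f1=Q: white king on h1; in check: yes, from the black queen on f1.
King squares — g1: attacked by Qf1; g2: attacked by Qf1; h2: attacked by Nf3.
White has no legal moves → checkmate.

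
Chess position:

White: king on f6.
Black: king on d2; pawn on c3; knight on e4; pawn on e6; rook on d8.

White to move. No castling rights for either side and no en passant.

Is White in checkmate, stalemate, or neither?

White to move; white king on f6.
In check: yes, from the black knight on e4.
Legal moves for White: Kg7, Kf7, Ke7, Kg6, Kxe6, Ke5.
White is in check but has 6 legal moves → neither.

neither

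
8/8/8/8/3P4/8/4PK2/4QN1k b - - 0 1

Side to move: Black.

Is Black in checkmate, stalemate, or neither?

Black to move; black king on h1.
In check: no.
King squares — g1: attacked by Kf2; g2: attacked by Kf2; h2: attacked by Nf1.
Legal moves for Black: none.
Not in check and no legal moves → stalemate.

stalemate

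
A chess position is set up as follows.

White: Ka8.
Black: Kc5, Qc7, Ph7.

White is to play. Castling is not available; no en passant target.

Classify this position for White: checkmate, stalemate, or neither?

White to move; white king on a8.
In check: no.
King squares — a7: attacked by Qc7; b7: attacked by Qc7; b8: attacked by Qc7.
Legal moves for White: none.
Not in check and no legal moves → stalemate.

stalemate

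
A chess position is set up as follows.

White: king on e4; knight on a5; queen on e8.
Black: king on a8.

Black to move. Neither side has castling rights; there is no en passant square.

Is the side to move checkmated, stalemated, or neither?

neither

Black to move; black king on a8.
In check: yes, from the white queen on e8.
King squares — a7: available; b7: attacked by Na5; b8: attacked by Qe8.
Legal moves for Black: Ka7.
Black is in check but has 1 legal move → neither.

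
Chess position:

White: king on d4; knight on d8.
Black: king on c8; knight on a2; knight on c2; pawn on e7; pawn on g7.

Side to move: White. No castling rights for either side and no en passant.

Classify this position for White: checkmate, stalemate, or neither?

White to move; white king on d4.
In check: yes, from the black knight on c2.
King squares — c3: attacked by Na2; d3: available; e3: attacked by Nc2; c4: available; e4: available; c5: available; d5: available; e5: available.
Legal moves for White: Ke5, Kd5, Kc5, Ke4, Kc4, Kd3.
White is in check but has 6 legal moves → neither.

neither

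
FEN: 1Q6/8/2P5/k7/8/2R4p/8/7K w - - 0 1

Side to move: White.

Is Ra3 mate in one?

After Ra3: black king on a5; in check: yes, from the white rook on a3.
King squares — a4: attacked by Ra3; b4: attacked by Qb8; b5: attacked by Qb8; a6: attacked by Ra3; b6: attacked by Qb8.
Black has no legal moves → checkmate.

yes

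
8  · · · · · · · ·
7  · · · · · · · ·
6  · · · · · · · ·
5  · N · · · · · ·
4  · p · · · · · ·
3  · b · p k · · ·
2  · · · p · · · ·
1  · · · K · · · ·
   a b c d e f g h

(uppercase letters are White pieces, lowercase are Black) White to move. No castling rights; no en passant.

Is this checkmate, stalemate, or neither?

checkmate

White to move; white king on d1.
In check: yes, from the black bishop on b3.
King squares — c1: attacked by Pd2; e1: attacked by Pd2; c2: attacked by Bb3; d2: attacked by Ke3; e2: attacked by Pd3.
Legal moves for White: none.
In check with no legal moves → checkmate.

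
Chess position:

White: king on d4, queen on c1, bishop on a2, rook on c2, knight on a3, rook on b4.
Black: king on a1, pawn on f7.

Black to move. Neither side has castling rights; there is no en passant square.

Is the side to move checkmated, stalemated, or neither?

Black to move; black king on a1.
In check: yes, from the white queen on c1.
King squares — b1: attacked by Qc1; a2: attacked by Rc2; b2: attacked by Qc1.
Legal moves for Black: none.
In check with no legal moves → checkmate.

checkmate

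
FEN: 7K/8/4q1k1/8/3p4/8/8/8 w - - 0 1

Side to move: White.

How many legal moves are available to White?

White to move; king on h8.
In check: no.
Legal moves: none.
Count: 0.

0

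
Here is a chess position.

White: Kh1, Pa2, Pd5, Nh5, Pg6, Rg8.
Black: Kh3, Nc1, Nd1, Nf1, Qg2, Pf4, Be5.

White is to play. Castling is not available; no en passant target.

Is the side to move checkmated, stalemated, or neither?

White to move; white king on h1.
In check: yes, from the black queen on g2.
King squares — g1: attacked by Qg2; g2: attacked by Kh3; h2: attacked by Nf1.
Legal moves for White: none.
In check with no legal moves → checkmate.

checkmate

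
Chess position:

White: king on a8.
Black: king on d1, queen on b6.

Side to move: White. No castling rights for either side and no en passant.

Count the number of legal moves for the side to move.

0

White to move; king on a8.
In check: no.
Legal moves: none.
Count: 0.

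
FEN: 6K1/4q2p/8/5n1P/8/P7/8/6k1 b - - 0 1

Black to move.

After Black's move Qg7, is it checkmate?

After Qg7: white king on g8; in check: yes, from the black queen on g7.
King squares — f7: attacked by Qg7; g7: attacked by Nf5; h7: attacked by Qg7; f8: attacked by Qg7; h8: attacked by Qg7.
White has no legal moves → checkmate.

yes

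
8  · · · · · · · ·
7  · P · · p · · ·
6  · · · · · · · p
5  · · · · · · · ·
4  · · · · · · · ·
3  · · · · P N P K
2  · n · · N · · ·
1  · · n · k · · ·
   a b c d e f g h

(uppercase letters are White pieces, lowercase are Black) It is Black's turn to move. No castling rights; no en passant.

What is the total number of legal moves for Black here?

4

Black to move; king on e1.
In check: yes, from the white knight on f3.
Legal moves: Kf2, Kxe2, Kf1, Kd1.
Count: 4.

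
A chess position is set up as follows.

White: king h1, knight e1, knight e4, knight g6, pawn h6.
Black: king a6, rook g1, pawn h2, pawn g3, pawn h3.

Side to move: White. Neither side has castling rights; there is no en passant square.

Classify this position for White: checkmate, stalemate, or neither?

checkmate

White to move; white king on h1.
In check: yes, from the black rook on g1.
King squares — g1: attacked by Ph2; g2: attacked by Rg1; h2: attacked by Pg3.
Legal moves for White: none.
In check with no legal moves → checkmate.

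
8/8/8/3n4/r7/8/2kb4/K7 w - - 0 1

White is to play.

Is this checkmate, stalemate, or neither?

checkmate

White to move; white king on a1.
In check: yes, from the black rook on a4.
King squares — b1: attacked by Kc2; a2: attacked by Ra4; b2: attacked by Kc2.
Legal moves for White: none.
In check with no legal moves → checkmate.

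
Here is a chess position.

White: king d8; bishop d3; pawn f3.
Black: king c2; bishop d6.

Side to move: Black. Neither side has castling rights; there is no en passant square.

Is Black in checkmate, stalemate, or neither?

Black to move; black king on c2.
In check: yes, from the white bishop on d3.
King squares — b1: attacked by Bd3; c1: available; d1: available; b2: available; d2: available; b3: available; c3: available; d3: available.
Legal moves for Black: Kxd3, Kc3, Kb3, Kd2, Kb2, Kd1, Kc1.
Black is in check but has 7 legal moves → neither.

neither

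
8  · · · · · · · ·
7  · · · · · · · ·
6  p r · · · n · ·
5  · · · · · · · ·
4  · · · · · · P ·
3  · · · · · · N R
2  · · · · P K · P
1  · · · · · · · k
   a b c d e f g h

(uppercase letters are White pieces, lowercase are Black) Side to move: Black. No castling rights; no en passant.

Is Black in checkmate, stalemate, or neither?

checkmate

Black to move; black king on h1.
In check: yes, from the white knight on g3.
King squares — g1: attacked by Kf2; g2: attacked by Kf2; h2: attacked by Rh3.
Legal moves for Black: none.
In check with no legal moves → checkmate.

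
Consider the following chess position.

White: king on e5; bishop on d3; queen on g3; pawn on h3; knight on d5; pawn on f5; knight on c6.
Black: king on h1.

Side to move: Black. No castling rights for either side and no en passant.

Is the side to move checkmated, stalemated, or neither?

Black to move; black king on h1.
In check: no.
King squares — g1: attacked by Qg3; g2: attacked by Qg3; h2: attacked by Qg3.
Legal moves for Black: none.
Not in check and no legal moves → stalemate.

stalemate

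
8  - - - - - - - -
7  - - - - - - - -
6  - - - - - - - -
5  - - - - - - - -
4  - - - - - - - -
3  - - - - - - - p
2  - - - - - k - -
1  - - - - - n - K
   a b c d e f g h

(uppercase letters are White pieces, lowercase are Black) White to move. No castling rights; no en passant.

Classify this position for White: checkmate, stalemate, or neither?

stalemate

White to move; white king on h1.
In check: no.
King squares — g1: attacked by Kf2; g2: attacked by Kf2; h2: attacked by Nf1.
Legal moves for White: none.
Not in check and no legal moves → stalemate.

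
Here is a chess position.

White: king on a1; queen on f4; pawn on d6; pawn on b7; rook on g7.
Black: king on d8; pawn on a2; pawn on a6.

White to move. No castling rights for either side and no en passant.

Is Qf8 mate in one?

After Qf8: black king on d8; in check: yes, from the white queen on f8.
King squares — c7: attacked by Pd6; d7: attacked by Rg7; e7: attacked by Pd6; c8: attacked by Pb7; e8: attacked by Qf8.
Black has no legal moves → checkmate.

yes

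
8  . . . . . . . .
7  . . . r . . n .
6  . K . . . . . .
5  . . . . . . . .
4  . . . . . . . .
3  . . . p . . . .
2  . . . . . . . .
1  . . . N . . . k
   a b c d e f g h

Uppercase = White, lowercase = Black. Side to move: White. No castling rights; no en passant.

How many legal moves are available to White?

9

White to move; king on b6.
In check: no.
Legal moves: Kc6, Ka6, Kc5, Kb5, Ka5, Ne3, Nc3, Nf2+, Nb2.
Count: 9.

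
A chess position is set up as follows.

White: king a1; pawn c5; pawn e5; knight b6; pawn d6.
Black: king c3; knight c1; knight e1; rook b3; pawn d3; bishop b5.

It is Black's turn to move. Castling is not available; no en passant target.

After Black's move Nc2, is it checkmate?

yes

After Nc2: white king on a1; in check: yes, from the black knight on c2.
King squares — b1: attacked by Rb3; a2: attacked by Nc1; b2: attacked by Rb3.
White has no legal moves → checkmate.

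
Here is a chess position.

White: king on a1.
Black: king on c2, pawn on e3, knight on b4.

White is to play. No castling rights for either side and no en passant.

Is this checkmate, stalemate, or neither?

stalemate

White to move; white king on a1.
In check: no.
King squares — b1: attacked by Kc2; a2: attacked by Nb4; b2: attacked by Kc2.
Legal moves for White: none.
Not in check and no legal moves → stalemate.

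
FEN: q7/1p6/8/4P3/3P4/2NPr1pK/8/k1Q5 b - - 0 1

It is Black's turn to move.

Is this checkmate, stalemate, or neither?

checkmate

Black to move; black king on a1.
In check: yes, from the white queen on c1.
King squares — b1: attacked by Qc1; a2: attacked by Nc3; b2: attacked by Qc1.
Legal moves for Black: none.
In check with no legal moves → checkmate.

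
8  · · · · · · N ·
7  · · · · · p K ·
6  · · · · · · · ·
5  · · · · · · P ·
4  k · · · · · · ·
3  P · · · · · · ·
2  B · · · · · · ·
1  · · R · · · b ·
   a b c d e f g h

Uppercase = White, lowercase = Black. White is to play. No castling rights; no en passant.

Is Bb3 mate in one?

After Bb3: black king on a4; in check: yes, from the white bishop on b3.
Black has 4 legal replies: Kb5, Ka5, Kxb3, Kxa3.
In check but a legal move exists → not checkmate.

no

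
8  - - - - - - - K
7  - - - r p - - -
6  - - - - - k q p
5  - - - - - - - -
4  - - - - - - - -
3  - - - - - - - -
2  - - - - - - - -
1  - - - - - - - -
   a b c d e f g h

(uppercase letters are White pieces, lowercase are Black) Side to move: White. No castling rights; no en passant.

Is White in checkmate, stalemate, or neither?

stalemate

White to move; white king on h8.
In check: no.
King squares — g7: attacked by Kf6; h7: attacked by Qg6; g8: attacked by Qg6.
Legal moves for White: none.
Not in check and no legal moves → stalemate.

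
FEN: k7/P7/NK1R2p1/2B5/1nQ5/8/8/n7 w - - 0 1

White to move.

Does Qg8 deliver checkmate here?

After Qg8: black king on a8; in check: yes, from the white queen on g8.
King squares — a7: attacked by Kb6; b7: attacked by Kb6; b8: attacked by Na6.
Black has no legal moves → checkmate.

yes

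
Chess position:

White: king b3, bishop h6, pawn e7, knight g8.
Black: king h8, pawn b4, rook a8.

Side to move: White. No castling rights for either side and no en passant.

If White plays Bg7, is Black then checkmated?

no

After Bg7: black king on h8; in check: yes, from the white bishop on g7.
Black has 3 legal replies: Kxg8, Kh7, Kxg7.
In check but a legal move exists → not checkmate.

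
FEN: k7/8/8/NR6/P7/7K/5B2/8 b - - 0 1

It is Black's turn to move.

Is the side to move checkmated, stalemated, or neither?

stalemate

Black to move; black king on a8.
In check: no.
King squares — a7: attacked by Bf2; b7: attacked by Na5; b8: attacked by Rb5.
Legal moves for Black: none.
Not in check and no legal moves → stalemate.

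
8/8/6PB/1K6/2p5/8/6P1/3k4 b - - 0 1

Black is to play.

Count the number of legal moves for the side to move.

4

Black to move; king on d1.
In check: no.
Legal moves: Ke2, Kc2, Ke1, c3.
Count: 4.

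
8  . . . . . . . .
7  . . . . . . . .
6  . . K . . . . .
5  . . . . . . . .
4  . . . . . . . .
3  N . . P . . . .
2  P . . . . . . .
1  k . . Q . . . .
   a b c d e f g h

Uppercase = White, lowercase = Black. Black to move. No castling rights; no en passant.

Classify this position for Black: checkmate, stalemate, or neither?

neither

Black to move; black king on a1.
In check: yes, from the white queen on d1.
Legal moves for Black: Kb2, Kxa2.
Black is in check but has 2 legal moves → neither.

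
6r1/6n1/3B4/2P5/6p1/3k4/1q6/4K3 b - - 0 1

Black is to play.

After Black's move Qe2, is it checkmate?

After Qe2: white king on e1; in check: yes, from the black queen on e2.
King squares — d1: attacked by Qe2; f1: attacked by Qe2; d2: attacked by Qe2; e2: attacked by Kd3; f2: attacked by Qe2.
White has no legal moves → checkmate.

yes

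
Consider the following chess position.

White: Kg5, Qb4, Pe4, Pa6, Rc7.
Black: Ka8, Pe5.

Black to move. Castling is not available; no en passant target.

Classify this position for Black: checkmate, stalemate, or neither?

Black to move; black king on a8.
In check: no.
King squares — a7: attacked by Rc7; b7: attacked by Qb4; b8: attacked by Qb4.
Legal moves for Black: none.
Not in check and no legal moves → stalemate.

stalemate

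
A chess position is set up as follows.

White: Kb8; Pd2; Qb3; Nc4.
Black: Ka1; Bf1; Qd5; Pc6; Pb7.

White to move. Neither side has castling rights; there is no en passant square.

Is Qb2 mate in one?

yes

After Qb2: black king on a1; in check: yes, from the white queen on b2.
King squares — b1: attacked by Qb2; a2: attacked by Qb2; b2: attacked by Nc4.
Black has no legal moves → checkmate.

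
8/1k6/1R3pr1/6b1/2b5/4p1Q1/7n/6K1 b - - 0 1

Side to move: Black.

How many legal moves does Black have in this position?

Black to move; king on b7.
In check: yes, from the white rook on b6.
Legal moves: Kc8, Ka8, Ka7, Kxb6.
Count: 4.

4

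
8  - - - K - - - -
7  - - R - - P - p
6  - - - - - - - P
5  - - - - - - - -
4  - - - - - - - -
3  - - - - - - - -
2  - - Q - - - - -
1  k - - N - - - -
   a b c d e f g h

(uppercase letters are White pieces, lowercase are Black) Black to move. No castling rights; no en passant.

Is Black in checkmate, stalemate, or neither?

stalemate

Black to move; black king on a1.
In check: no.
King squares — b1: attacked by Qc2; a2: attacked by Qc2; b2: attacked by Nd1.
Legal moves for Black: none.
Not in check and no legal moves → stalemate.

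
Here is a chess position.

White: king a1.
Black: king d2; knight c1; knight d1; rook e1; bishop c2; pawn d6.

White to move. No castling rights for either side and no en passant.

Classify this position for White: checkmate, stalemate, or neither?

White to move; white king on a1.
In check: no.
King squares — b1: attacked by Bc2; a2: attacked by Nc1; b2: attacked by Nd1.
Legal moves for White: none.
Not in check and no legal moves → stalemate.

stalemate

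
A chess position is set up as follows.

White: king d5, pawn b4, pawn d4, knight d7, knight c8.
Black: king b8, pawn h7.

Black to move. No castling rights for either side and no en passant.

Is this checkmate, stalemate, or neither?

Black to move; black king on b8.
In check: yes, from the white knight on d7.
Legal moves for Black: Kxc8, Ka8, Kc7, Kb7.
Black is in check but has 4 legal moves → neither.

neither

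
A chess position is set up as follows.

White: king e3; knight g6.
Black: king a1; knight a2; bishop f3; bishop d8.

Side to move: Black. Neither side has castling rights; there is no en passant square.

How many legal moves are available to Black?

23

Black to move; king on a1.
In check: no.
Legal moves: Be7, Bc7, Bf6, Bb6+, Bg5+, Ba5, Bh4, Ba8, Bb7, Bc6, Bh5, Bd5, Bg4, Be4, Bg2, Be2, Bh1, Bd1, Nb4, Nc3, Nc1, Kb2, Kb1.
Count: 23.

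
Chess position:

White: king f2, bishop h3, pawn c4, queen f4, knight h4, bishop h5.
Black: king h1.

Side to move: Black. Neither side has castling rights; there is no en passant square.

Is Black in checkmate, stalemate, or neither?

Black to move; black king on h1.
In check: no.
King squares — g1: attacked by Kf2; g2: attacked by Kf2; h2: attacked by Qf4.
Legal moves for Black: none.
Not in check and no legal moves → stalemate.

stalemate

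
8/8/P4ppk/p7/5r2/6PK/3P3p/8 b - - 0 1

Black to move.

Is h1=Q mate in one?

After h1=Q: white king on h3; in check: yes, from the black queen on h1.
King squares — g2: attacked by Qh1; h2: attacked by Qh1; g3: own pawn; g4: attacked by Rf4; h4: attacked by Qh1.
White has no legal moves → checkmate.

yes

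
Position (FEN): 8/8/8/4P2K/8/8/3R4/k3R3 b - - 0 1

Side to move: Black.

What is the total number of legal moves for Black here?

Black to move; king on a1.
In check: yes, from the white rook on e1.
Legal moves: none.
Count: 0.

0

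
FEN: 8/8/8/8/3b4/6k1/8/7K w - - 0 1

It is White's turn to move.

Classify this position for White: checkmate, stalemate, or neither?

stalemate

White to move; white king on h1.
In check: no.
King squares — g1: attacked by Bd4; g2: attacked by Kg3; h2: attacked by Kg3.
Legal moves for White: none.
Not in check and no legal moves → stalemate.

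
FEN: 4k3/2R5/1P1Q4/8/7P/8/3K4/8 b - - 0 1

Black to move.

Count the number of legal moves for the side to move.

0

Black to move; king on e8.
In check: no.
Legal moves: none.
Count: 0.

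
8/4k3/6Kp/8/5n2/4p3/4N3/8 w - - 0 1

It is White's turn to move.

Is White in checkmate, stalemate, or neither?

White to move; white king on g6.
In check: yes, from the black knight on f4.
King squares — f5: available; g5: attacked by Ph6; h5: attacked by Nf4; f6: attacked by Ke7; h6: available; f7: attacked by Ke7; g7: available; h7: available.
Legal moves for White: Kh7, Kg7, Kxh6, Kf5, Nxf4.
White is in check but has 5 legal moves → neither.

neither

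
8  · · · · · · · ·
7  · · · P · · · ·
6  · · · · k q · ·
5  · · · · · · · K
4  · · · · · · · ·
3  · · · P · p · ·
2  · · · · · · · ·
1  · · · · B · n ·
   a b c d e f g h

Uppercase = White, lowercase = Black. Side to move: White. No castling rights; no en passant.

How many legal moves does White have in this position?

13

White to move; king on h5.
In check: no.
Legal moves: Kg4, Ba5, Bh4, Bb4, Bg3, Bc3, Bf2, Bd2, d8=Q, d8=R, d8=B, d8=N+, d4.
Count: 13.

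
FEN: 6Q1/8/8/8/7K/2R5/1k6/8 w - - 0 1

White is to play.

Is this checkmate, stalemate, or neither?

White to move; white king on h4.
In check: no.
Legal moves for White include: Qh8, Qf8, Qe8, Qd8, Qc8, Qb8+, Qa8, Qh7, Qg7, Qf7, Qg6, Qe6, Qg5, Qd5, Qg4, Qc4, Qg3, Qb3+, ... (list truncated; more exist).
White has legal moves and is not in check → neither.

neither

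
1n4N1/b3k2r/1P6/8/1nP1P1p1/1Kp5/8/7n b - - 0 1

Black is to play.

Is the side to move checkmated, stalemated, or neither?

Black to move; black king on e7.
In check: yes, from the white knight on g8.
King squares — d6: available; e6: available; f6: attacked by Ng8; d7: available; f7: available; d8: available; e8: available; f8: available.
Legal moves for Black: Kf8, Ke8, Kd8, Kf7, Kd7, Ke6, Kd6.
Black is in check but has 7 legal moves → neither.

neither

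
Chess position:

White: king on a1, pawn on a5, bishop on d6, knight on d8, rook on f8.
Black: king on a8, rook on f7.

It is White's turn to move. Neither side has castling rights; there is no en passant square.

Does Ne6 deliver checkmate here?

no

After Ne6: black king on a8; in check: yes, from the white rook on f8.
Black has 3 legal replies: Kb7, Ka7, Rxf8.
In check but a legal move exists → not checkmate.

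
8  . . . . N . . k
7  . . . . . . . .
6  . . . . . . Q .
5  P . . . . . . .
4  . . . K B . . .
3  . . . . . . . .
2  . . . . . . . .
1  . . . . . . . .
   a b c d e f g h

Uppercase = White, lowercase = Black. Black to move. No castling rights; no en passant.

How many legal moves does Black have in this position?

0

Black to move; king on h8.
In check: no.
Legal moves: none.
Count: 0.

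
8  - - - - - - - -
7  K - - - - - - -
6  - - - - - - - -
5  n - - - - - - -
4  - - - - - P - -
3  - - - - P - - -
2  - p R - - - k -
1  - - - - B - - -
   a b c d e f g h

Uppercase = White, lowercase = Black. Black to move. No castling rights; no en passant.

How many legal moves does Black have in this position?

5

Black to move; king on g2.
In check: yes, from the white rook on c2.
Legal moves: Kh3, Kf3, Kh1, Kg1, Kf1.
Count: 5.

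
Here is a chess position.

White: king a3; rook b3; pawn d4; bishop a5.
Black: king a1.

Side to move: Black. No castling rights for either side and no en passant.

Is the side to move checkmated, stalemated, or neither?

stalemate

Black to move; black king on a1.
In check: no.
King squares — b1: attacked by Rb3; a2: attacked by Ka3; b2: attacked by Ka3.
Legal moves for Black: none.
Not in check and no legal moves → stalemate.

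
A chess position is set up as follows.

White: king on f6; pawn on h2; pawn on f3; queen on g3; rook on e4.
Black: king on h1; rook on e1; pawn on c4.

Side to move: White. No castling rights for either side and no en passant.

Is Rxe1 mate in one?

After Rxe1: black king on h1; in check: yes, from the white rook on e1.
King squares — g1: attacked by Re1; g2: attacked by Qg3; h2: attacked by Qg3.
Black has no legal moves → checkmate.

yes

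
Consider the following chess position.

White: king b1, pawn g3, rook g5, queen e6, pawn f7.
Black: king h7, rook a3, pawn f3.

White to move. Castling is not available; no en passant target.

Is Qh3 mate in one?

yes

After Qh3: black king on h7; in check: yes, from the white queen on h3.
King squares — g6: attacked by Rg5; h6: attacked by Qh3; g7: attacked by Rg5; g8: attacked by Rg5; h8: attacked by Qh3.
Black has no legal moves → checkmate.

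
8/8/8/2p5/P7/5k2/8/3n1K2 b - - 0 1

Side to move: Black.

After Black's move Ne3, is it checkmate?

After Ne3: white king on f1; in check: yes, from the black knight on e3.
White has 2 legal replies: Kg1, Ke1.
In check but a legal move exists → not checkmate.

no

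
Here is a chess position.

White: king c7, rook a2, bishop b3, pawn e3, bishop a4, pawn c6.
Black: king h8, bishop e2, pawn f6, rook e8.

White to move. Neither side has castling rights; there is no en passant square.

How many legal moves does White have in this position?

19

White to move; king on c7.
In check: no.
Legal moves: Kd7, Kb7, Kd6, Kb6, Bb5, Bg8, Bf7, Be6, Bd5, Bc4, Bc2, Bd1, Ra3, Rxe2, Rd2, Rc2, Rb2, Ra1, e4.
Count: 19.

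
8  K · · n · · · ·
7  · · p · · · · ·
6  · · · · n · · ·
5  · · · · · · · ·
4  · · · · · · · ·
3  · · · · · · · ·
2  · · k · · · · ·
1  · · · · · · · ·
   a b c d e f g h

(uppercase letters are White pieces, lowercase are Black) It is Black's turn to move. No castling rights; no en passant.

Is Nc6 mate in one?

no

After Nc6: white king on a8; in check: no.
White is not in check, so this cannot be checkmate.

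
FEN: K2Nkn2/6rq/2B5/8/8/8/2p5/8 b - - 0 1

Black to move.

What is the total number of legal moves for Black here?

4

Black to move; king on e8.
In check: yes, from the white bishop on c6.
Legal moves: Kxd8, Ke7, Nd7, Rd7.
Count: 4.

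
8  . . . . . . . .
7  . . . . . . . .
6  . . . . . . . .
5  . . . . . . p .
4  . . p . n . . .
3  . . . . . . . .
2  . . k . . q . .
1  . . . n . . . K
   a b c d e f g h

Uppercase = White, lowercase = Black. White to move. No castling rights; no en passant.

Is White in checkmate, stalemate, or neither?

White to move; white king on h1.
In check: no.
King squares — g1: attacked by Qf2; g2: attacked by Qf2; h2: attacked by Qf2.
Legal moves for White: none.
Not in check and no legal moves → stalemate.

stalemate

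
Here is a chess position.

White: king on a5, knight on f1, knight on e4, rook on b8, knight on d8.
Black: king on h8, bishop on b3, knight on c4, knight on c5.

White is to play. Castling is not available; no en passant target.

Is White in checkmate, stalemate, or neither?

White to move; white king on a5.
In check: yes, from the black knight on c4.
King squares — a4: attacked by Bb3; b4: available; b5: available; a6: attacked by Nc5; b6: attacked by Nc4.
Legal moves for White: Kb5, Kb4.
White is in check but has 2 legal moves → neither.

neither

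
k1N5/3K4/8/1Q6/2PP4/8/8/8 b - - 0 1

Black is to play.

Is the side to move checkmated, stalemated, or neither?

stalemate

Black to move; black king on a8.
In check: no.
King squares — a7: attacked by Nc8; b7: attacked by Qb5; b8: attacked by Qb5.
Legal moves for Black: none.
Not in check and no legal moves → stalemate.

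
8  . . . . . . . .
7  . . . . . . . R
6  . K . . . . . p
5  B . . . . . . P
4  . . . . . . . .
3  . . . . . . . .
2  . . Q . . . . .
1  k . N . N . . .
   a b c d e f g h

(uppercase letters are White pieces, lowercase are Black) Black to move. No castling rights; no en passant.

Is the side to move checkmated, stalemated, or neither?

Black to move; black king on a1.
In check: no.
King squares — b1: attacked by Qc2; a2: attacked by Nc1; b2: attacked by Qc2.
Legal moves for Black: none.
Not in check and no legal moves → stalemate.

stalemate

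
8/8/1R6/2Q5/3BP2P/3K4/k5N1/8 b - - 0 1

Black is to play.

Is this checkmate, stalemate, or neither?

Black to move; black king on a2.
In check: no.
King squares — a1: attacked by Bd4; b1: attacked by Rb6; b2: attacked by Bd4; a3: attacked by Qc5; b3: attacked by Rb6.
Legal moves for Black: none.
Not in check and no legal moves → stalemate.

stalemate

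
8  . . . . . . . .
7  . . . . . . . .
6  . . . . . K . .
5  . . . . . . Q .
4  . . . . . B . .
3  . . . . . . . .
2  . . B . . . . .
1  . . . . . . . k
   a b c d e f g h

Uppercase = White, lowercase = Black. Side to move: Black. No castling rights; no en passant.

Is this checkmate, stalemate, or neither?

stalemate

Black to move; black king on h1.
In check: no.
King squares — g1: attacked by Qg5; g2: attacked by Qg5; h2: attacked by Bf4.
Legal moves for Black: none.
Not in check and no legal moves → stalemate.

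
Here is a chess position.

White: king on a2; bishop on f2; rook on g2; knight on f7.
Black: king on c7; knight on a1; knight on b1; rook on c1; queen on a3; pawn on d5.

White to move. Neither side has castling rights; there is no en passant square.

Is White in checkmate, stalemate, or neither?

White to move; white king on a2.
In check: yes, from the black queen on a3.
King squares — a1: attacked by Qa3; b1: attacked by Rc1; b2: attacked by Qa3; a3: attacked by Nb1; b3: attacked by Na1.
Legal moves for White: none.
In check with no legal moves → checkmate.

checkmate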